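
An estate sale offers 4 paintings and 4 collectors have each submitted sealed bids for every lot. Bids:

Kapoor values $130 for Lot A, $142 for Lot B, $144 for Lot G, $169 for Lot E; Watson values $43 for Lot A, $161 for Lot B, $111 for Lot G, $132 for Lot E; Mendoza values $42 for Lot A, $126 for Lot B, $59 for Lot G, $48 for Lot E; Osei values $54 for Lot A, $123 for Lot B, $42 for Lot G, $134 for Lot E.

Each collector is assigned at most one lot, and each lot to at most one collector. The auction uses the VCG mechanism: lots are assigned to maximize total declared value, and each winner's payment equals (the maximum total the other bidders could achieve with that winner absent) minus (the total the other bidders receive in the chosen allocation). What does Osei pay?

Efficient allocation: Kapoor→Lot A ($130), Watson→Lot G ($111), Mendoza→Lot B ($126), Osei→Lot E ($134); total welfare W = $501.
Osei receives Lot E at value $134, so the others get W − 134 = $367.
Without Osei: best allocation of the remaining 3 bidders over all 4 lots is Kapoor→Lot E ($169), Watson→Lot G ($111), Mendoza→Lot B ($126), total $406.
VCG payment = (others' best without Osei) − (others' welfare with Osei) = 406 − 367 = $39.

Osei pays $39.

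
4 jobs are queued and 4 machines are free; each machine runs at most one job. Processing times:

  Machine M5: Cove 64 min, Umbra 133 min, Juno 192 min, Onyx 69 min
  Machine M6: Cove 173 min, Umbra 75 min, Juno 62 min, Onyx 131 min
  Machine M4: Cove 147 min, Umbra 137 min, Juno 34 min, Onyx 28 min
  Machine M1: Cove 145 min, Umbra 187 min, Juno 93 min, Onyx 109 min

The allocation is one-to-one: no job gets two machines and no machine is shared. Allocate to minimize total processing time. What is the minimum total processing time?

Min total: 260 min

This is the linear assignment problem.
Optimal: Cove→Machine M5 (64 min), Umbra→Machine M6 (75 min), Juno→Machine M1 (93 min), Onyx→Machine M4 (28 min) — total 64+75+93+28 = 260 min.
Every other assignment is strictly worse.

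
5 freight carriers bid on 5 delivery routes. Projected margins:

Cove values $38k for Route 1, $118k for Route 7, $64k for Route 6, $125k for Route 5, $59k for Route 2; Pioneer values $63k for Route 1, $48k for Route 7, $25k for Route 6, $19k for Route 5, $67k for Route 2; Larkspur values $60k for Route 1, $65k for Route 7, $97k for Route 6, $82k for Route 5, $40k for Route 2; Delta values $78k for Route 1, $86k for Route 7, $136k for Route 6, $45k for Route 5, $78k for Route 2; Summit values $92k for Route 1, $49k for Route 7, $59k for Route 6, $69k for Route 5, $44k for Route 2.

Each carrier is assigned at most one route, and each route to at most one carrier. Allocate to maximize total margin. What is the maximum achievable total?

Maximum total: $495k

This is the linear assignment problem.
Optimal: Cove→Route 7 ($118k), Pioneer→Route 2 ($67k), Larkspur→Route 5 ($82k), Delta→Route 6 ($136k), Summit→Route 1 ($92k) — total 118+67+82+136+92 = $495k.
Row-greedy (each carrier in turn takes its best remaining route) gives $467k, worse by 28.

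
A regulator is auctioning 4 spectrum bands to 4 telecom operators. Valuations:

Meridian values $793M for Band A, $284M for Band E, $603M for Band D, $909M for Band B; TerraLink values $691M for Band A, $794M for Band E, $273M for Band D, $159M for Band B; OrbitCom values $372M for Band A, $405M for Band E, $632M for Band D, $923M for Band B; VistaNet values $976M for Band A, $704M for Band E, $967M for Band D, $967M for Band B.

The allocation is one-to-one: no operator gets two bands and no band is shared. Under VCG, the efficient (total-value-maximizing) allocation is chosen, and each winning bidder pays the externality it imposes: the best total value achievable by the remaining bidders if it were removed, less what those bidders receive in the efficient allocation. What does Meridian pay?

Meridian pays $9M.

Efficient allocation: Meridian→Band A ($793M), TerraLink→Band E ($794M), OrbitCom→Band B ($923M), VistaNet→Band D ($967M); total welfare W = $3477M.
Meridian receives Band A at value $793M, so the others get W − 793 = $2684M.
Without Meridian: best allocation of the remaining 3 bidders over all 4 bands is TerraLink→Band E ($794M), OrbitCom→Band B ($923M), VistaNet→Band A ($976M), total $2693M.
VCG payment = (others' best without Meridian) − (others' welfare with Meridian) = 2693 − 2684 = $9M.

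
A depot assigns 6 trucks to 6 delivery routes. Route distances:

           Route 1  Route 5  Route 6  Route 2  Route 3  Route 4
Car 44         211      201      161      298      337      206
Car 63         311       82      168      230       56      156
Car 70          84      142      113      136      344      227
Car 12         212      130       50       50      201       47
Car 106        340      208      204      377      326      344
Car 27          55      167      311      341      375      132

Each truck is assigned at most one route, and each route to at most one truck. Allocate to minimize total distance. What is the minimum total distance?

Minimum total: 663 km

Optimal: Car 44→Route 6 (161 km), Car 63→Route 3 (56 km), Car 70→Route 2 (136 km), Car 12→Route 4 (47 km), Car 106→Route 5 (208 km), Car 27→Route 1 (55 km) — total 161+56+136+47+208+55 = 663 km.
Next-best assignment: Car 44→Route 4, Car 63→Route 3, Car 70→Route 6, Car 12→Route 2, Car 106→Route 5, Car 27→Route 1 = 688 km.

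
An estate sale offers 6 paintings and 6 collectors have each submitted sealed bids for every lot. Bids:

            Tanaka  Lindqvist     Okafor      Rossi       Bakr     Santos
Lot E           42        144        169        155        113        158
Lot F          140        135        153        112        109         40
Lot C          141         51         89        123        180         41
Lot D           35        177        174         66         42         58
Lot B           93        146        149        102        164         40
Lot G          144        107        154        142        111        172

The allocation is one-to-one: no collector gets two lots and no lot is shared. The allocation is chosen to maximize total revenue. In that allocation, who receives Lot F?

Tanaka receives Lot F.

This is the linear assignment problem.
Optimal: Tanaka→Lot F ($140), Lindqvist→Lot D ($177), Okafor→Lot B ($149), Rossi→Lot E ($155), Bakr→Lot C ($180), Santos→Lot G ($172) — total 140+177+149+155+180+172 = $973.
Column-greedy (each lot in turn goes to its best remaining collector) gives $940, worse by 33.
No other one-to-one assignment exceeds $973.
Tanaka's own top lot is Lot G ($144), but forcing Tanaka→Lot G and reassigning the rest optimally gives only $920 — worse by 53.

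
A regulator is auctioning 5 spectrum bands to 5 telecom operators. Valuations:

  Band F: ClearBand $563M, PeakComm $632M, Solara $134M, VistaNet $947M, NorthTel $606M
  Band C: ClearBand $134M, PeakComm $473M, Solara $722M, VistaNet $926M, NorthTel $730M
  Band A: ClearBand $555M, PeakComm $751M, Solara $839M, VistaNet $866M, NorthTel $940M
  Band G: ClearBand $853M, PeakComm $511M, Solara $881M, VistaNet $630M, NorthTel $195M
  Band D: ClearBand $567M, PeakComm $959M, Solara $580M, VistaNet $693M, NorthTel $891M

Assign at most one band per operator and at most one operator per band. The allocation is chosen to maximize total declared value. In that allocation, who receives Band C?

Solara receives Band C.

Optimal: ClearBand→Band G ($853M), PeakComm→Band D ($959M), Solara→Band C ($722M), VistaNet→Band F ($947M), NorthTel→Band A ($940M) — total 853+959+722+947+940 = $4421M.
Max-entry greedy (repeatedly take the single best remaining cell) gives $3861M, worse by 560.
Solara's own top band is Band G ($881M), but forcing Solara→Band G and reassigning the rest optimally gives only $4269M — worse by 152.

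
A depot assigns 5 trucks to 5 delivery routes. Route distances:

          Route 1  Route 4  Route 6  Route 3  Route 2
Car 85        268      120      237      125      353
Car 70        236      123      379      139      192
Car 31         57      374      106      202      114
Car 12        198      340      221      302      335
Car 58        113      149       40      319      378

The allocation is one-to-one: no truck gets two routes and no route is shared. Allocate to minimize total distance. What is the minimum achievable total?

Min total: 600 km

This is the linear assignment problem.
Optimal: Car 85→Route 3 (125 km), Car 70→Route 4 (123 km), Car 31→Route 2 (114 km), Car 12→Route 1 (198 km), Car 58→Route 6 (40 km) — total 125+123+114+198+40 = 600 km.
Swapping Car 12↔Car 31 (Car 12→Route 2 335 km, Car 31→Route 1 57 km) adds 80.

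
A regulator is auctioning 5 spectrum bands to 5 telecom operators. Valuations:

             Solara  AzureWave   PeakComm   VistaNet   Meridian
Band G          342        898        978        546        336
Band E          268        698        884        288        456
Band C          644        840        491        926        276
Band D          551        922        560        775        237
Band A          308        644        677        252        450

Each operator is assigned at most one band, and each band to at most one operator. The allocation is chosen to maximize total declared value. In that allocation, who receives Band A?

Meridian receives Band A.

This is the linear assignment problem.
Optimal: Solara→Band D ($551M), AzureWave→Band G ($898M), PeakComm→Band E ($884M), VistaNet→Band C ($926M), Meridian→Band A ($450M) — total 551+898+884+926+450 = $3709M.
Max-entry greedy (repeatedly take the single best remaining cell) gives $3590M, worse by 119.
Next-best assignment: Solara→Band C, AzureWave→Band G, PeakComm→Band E, VistaNet→Band D, Meridian→Band A = $3651M.
Swapping Solara↔AzureWave (Solara→Band G $342M, AzureWave→Band D $922M) loses 185.
Meridian's own top band is Band E ($456M), but forcing Meridian→Band E and reassigning the rest optimally gives only $3590M — worse by 119.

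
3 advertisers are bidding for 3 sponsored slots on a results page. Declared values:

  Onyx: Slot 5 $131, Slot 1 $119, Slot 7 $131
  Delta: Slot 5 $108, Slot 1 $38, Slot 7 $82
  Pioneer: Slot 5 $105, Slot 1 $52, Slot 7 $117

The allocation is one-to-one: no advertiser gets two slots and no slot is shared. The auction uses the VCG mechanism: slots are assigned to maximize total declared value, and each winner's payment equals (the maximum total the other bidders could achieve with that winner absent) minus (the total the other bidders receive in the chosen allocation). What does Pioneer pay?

Efficient allocation: Onyx→Slot 1 ($119), Delta→Slot 5 ($108), Pioneer→Slot 7 ($117); total welfare W = $344.
Pioneer receives Slot 7 at value $117, so the others get W − 117 = $227.
Without Pioneer: best allocation of the remaining 2 bidders over all 3 slots is Onyx→Slot 7 ($131), Delta→Slot 5 ($108), total $239.
VCG payment = (others' best without Pioneer) − (others' welfare with Pioneer) = 239 − 227 = $12.

Pioneer pays $12.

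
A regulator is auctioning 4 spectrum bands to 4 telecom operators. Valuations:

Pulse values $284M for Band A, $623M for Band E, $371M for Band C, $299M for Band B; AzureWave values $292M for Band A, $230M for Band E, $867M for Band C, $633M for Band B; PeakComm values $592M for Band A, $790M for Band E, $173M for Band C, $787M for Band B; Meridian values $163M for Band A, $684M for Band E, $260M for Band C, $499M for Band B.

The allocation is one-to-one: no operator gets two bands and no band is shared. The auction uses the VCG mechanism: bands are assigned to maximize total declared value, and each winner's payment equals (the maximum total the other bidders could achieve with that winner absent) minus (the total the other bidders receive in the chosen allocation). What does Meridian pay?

Meridian pays $339M.

Efficient allocation: Pulse→Band A ($284M), AzureWave→Band C ($867M), PeakComm→Band B ($787M), Meridian→Band E ($684M); total welfare W = $2622M.
Meridian receives Band E at value $684M, so the others get W − 684 = $1938M.
Without Meridian: best allocation of the remaining 3 bidders over all 4 bands is Pulse→Band E ($623M), AzureWave→Band C ($867M), PeakComm→Band B ($787M), total $2277M.
VCG payment = (others' best without Meridian) − (others' welfare with Meridian) = 2277 − 1938 = $339M.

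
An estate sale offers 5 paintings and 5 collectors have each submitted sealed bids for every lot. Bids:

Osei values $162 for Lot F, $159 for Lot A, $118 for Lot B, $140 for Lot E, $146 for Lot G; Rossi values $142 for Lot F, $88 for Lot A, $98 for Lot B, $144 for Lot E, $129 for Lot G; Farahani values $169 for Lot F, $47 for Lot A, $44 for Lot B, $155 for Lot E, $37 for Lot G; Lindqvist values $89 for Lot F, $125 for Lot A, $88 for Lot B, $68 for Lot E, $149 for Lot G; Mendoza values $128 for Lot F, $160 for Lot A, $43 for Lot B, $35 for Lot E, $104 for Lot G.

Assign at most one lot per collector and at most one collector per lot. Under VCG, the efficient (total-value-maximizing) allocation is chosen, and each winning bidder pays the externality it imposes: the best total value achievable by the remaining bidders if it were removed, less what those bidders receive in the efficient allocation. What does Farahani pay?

Farahani pays $44.

Efficient allocation: Osei→Lot B ($118), Rossi→Lot E ($144), Farahani→Lot F ($169), Lindqvist→Lot G ($149), Mendoza→Lot A ($160); total welfare W = $740.
Farahani receives Lot F at value $169, so the others get W − 169 = $571.
Without Farahani: best allocation of the remaining 4 bidders over all 5 lots is Osei→Lot F ($162), Rossi→Lot E ($144), Lindqvist→Lot G ($149), Mendoza→Lot A ($160), total $615.
VCG payment = (others' best without Farahani) − (others' welfare with Farahani) = 615 − 571 = $44.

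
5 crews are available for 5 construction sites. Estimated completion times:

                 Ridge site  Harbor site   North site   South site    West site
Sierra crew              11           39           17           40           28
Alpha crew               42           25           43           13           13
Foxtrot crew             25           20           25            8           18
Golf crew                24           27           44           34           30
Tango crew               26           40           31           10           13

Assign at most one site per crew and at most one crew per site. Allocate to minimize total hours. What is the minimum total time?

Min total: 84 hours

Optimal: Sierra crew→North site (17 hours), Alpha crew→West site (13 hours), Foxtrot crew→Harbor site (20 hours), Golf crew→Ridge site (24 hours), Tango crew→South site (10 hours) — total 17+13+20+24+10 = 84 hours.
Min-entry greedy (repeatedly take the single cheapest remaining cell) gives 90 hours, worse by 6.
No other one-to-one assignment undercuts 84 hours.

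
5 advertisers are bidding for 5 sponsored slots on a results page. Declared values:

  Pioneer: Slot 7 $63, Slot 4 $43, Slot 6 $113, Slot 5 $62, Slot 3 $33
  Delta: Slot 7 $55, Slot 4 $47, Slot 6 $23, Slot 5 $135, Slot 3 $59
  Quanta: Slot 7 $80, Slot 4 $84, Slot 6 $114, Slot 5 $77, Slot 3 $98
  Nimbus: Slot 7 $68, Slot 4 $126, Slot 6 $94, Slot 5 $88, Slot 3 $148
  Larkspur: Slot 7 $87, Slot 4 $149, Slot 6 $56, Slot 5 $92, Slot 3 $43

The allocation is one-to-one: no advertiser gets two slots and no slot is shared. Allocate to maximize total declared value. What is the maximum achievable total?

Treat this as an assignment problem: match each advertiser to one slot.
Optimal: Pioneer→Slot 6 ($113), Delta→Slot 5 ($135), Quanta→Slot 7 ($80), Nimbus→Slot 3 ($148), Larkspur→Slot 4 ($149) — total 113+135+80+148+149 = $625.
Max-entry greedy (repeatedly take the single best remaining cell) gives $609, worse by 16.

Maximum total: $625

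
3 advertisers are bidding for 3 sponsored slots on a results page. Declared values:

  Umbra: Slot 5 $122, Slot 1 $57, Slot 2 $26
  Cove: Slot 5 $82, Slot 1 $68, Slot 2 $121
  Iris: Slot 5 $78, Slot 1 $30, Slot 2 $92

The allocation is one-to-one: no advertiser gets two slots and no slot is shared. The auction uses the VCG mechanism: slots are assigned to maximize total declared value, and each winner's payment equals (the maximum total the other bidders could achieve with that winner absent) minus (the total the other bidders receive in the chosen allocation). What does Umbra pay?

Efficient allocation: Umbra→Slot 5 ($122), Cove→Slot 1 ($68), Iris→Slot 2 ($92); total welfare W = $282.
Umbra receives Slot 5 at value $122, so the others get W − 122 = $160.
Without Umbra: best allocation of the remaining 2 bidders over all 3 slots is Cove→Slot 2 ($121), Iris→Slot 5 ($78), total $199.
VCG payment = (others' best without Umbra) − (others' welfare with Umbra) = 199 − 160 = $39.

Umbra pays $39.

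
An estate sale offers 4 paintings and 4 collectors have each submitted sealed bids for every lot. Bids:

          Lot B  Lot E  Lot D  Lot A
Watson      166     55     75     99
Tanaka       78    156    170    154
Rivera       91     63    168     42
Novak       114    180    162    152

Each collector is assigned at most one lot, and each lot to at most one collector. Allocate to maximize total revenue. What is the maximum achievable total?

Optimal: Watson→Lot B ($166), Tanaka→Lot A ($154), Rivera→Lot D ($168), Novak→Lot E ($180) — total 166+154+168+180 = $668.

Maximum total: $668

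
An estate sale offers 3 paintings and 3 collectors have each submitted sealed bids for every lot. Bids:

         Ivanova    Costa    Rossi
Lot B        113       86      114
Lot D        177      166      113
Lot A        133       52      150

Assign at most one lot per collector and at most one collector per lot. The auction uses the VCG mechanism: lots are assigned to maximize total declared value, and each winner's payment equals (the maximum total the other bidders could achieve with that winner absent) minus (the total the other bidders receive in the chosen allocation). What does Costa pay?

Efficient allocation: Ivanova→Lot B ($113), Costa→Lot D ($166), Rossi→Lot A ($150); total welfare W = $429.
Costa receives Lot D at value $166, so the others get W − 166 = $263.
Without Costa: best allocation of the remaining 2 bidders over all 3 lots is Ivanova→Lot D ($177), Rossi→Lot A ($150), total $327.
VCG payment = (others' best without Costa) − (others' welfare with Costa) = 327 − 263 = $64.

Costa pays $64.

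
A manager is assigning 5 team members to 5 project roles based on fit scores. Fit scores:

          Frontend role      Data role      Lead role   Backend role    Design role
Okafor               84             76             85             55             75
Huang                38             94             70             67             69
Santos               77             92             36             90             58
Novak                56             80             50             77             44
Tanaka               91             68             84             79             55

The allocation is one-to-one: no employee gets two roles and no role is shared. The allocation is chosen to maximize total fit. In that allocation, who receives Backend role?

Optimal: Okafor→Lead role (85 pts), Huang→Design role (69 pts), Santos→Backend role (90 pts), Novak→Data role (80 pts), Tanaka→Frontend role (91 pts) — total 85+69+90+80+91 = 415 pts.
Max-entry greedy (repeatedly take the single best remaining cell) gives 404 pts, worse by 11.
Swapping Santos↔Tanaka (Santos→Frontend role 77 pts, Tanaka→Backend role 79 pts) loses 25.
No other one-to-one assignment exceeds 415 pts.
Santos's own top role is Data role (92 pts), but forcing Santos→Data role and reassigning the rest optimally gives only 414 pts — worse by 1.

Santos receives Backend role.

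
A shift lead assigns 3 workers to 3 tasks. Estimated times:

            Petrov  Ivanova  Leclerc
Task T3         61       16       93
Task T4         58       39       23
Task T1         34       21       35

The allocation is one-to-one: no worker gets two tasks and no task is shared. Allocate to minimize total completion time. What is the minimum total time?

Minimum total: 73 min

Optimal: Petrov→Task T1 (34 min), Ivanova→Task T3 (16 min), Leclerc→Task T4 (23 min) — total 34+16+23 = 73 min.
Next-best assignment: Petrov→Task T3, Ivanova→Task T1, Leclerc→Task T4 = 105 min.
Swapping Leclerc↔Petrov (Leclerc→Task T1 35 min, Petrov→Task T4 58 min) adds 36.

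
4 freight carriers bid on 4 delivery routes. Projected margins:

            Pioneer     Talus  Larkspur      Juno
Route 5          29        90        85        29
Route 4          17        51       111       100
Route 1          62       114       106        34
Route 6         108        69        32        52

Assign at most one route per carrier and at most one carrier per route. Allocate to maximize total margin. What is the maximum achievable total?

Maximum total: $407k

Optimal: Pioneer→Route 6 ($108k), Talus→Route 1 ($114k), Larkspur→Route 5 ($85k), Juno→Route 4 ($100k) — total 108+114+85+100 = $407k.
Row-greedy (each carrier in turn takes its best remaining route) gives $362k, worse by 45.
Next-best assignment: Pioneer→Route 6, Talus→Route 5, Larkspur→Route 1, Juno→Route 4 = $404k.
Swapping Pioneer↔Juno (Pioneer→Route 4 $17k, Juno→Route 6 $52k) loses 139.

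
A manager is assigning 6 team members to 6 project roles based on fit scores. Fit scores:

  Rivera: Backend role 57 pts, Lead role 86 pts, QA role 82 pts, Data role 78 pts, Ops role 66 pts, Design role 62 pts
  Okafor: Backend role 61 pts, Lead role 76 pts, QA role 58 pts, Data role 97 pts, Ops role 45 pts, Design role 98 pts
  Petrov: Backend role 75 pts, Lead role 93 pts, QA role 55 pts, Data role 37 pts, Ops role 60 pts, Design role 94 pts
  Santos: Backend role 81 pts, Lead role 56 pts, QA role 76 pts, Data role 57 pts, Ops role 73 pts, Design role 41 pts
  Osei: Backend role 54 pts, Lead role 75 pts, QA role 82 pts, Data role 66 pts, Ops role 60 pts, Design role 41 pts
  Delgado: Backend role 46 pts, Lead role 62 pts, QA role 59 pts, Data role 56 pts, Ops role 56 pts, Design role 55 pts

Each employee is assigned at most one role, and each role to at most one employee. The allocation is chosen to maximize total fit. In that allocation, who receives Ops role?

Delgado receives Ops role.

Optimal: Rivera→Lead role (86 pts), Okafor→Data role (97 pts), Petrov→Design role (94 pts), Santos→Backend role (81 pts), Osei→QA role (82 pts), Delgado→Ops role (56 pts) — total 86+97+94+81+82+56 = 496 pts.
Row-greedy (each employee in turn takes its best remaining role) gives 457 pts, worse by 39.
Swapping Delgado↔Rivera (Delgado→Lead role 62 pts, Rivera→Ops role 66 pts) loses 14.
Checked against all permutations: 496 pts is optimal.
Delgado's own top role is Lead role (62 pts), but forcing Delgado→Lead role and reassigning the rest optimally gives only 482 pts — worse by 14.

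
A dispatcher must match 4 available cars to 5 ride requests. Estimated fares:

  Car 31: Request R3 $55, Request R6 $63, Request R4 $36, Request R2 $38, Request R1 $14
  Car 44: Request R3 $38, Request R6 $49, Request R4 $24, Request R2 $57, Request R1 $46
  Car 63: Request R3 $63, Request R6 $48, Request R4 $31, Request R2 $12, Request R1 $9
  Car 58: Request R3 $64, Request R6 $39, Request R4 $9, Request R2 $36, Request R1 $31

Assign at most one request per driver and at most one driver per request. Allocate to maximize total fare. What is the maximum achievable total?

Maximum total: $215

Treat this as an assignment problem: match each driver to one request.
Optimal: Car 31→Request R6 ($63), Car 44→Request R2 ($57), Car 63→Request R4 ($31), Car 58→Request R3 ($64) — total 63+57+31+64 = $215.
Row-greedy (each driver in turn takes its best remaining request) gives $214, worse by 1.
Swapping Car 44↔Car 63 (Car 44→Request R4 $24, Car 63→Request R2 $12) loses 52.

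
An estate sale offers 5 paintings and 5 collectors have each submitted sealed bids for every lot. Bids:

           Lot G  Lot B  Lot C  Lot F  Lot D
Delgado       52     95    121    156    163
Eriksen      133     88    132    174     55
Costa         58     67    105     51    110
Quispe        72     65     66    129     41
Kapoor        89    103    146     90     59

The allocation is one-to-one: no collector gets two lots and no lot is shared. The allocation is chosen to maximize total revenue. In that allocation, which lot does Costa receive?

Optimal: Delgado→Lot D ($163), Eriksen→Lot G ($133), Costa→Lot B ($67), Quispe→Lot F ($129), Kapoor→Lot C ($146) — total 163+133+67+129+146 = $638.
Next-best assignment: Delgado→Lot D, Eriksen→Lot G, Costa→Lot C, Quispe→Lot F, Kapoor→Lot B = $633.
Costa's own top lot is Lot D ($110), but forcing Costa→Lot D and reassigning the rest optimally gives only $613 — worse by 25.

Costa receives Lot B.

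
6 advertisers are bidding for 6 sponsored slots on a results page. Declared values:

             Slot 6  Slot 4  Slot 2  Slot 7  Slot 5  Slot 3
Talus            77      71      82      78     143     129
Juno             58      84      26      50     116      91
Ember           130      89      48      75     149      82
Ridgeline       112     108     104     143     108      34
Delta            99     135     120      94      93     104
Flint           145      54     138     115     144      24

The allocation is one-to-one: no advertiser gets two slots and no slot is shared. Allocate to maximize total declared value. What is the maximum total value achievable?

Max total: $791

Optimal: Talus→Slot 3 ($129), Juno→Slot 5 ($116), Ember→Slot 6 ($130), Ridgeline→Slot 7 ($143), Delta→Slot 4 ($135), Flint→Slot 2 ($138) — total 129+116+130+143+135+138 = $791.
Column-greedy (each slot in turn goes to its best remaining advertiser) gives $702, worse by 89.
No other one-to-one assignment exceeds $791.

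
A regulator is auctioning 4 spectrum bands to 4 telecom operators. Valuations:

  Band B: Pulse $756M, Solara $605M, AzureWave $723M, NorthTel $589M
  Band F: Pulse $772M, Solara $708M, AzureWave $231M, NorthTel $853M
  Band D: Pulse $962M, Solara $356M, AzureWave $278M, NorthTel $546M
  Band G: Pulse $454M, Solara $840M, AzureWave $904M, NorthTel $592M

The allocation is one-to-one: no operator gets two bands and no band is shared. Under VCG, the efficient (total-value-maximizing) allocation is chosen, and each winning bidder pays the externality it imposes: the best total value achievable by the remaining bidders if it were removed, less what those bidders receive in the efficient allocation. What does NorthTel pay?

Efficient allocation: Pulse→Band D ($962M), Solara→Band G ($840M), AzureWave→Band B ($723M), NorthTel→Band F ($853M); total welfare W = $3378M.
NorthTel receives Band F at value $853M, so the others get W − 853 = $2525M.
Without NorthTel: best allocation of the remaining 3 bidders over all 4 bands is Pulse→Band D ($962M), Solara→Band F ($708M), AzureWave→Band G ($904M), total $2574M.
VCG payment = (others' best without NorthTel) − (others' welfare with NorthTel) = 2574 − 2525 = $49M.

NorthTel pays $49M.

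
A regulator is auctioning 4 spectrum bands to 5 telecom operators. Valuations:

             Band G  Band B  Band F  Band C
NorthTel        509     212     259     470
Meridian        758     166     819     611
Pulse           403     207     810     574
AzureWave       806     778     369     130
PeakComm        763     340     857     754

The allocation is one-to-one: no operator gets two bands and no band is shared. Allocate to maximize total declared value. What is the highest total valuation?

Max total: $3100M

Optimal: Meridian→Band G ($758M), AzureWave→Band B ($778M), Pulse→Band F ($810M), PeakComm→Band C ($754M) — total 758+778+810+754 = $3100M.
Column-greedy (each band in turn goes to its best remaining operator) gives $2539M, worse by 561.
Next-best assignment: Meridian→Band G, AzureWave→Band B, PeakComm→Band F, Pulse→Band C = $2967M.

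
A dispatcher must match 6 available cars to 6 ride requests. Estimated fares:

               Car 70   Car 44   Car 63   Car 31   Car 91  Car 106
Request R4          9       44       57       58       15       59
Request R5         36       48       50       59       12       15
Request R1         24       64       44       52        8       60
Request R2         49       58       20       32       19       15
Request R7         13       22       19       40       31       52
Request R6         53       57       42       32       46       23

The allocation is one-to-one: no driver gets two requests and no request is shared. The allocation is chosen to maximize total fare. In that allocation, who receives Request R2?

Car 70 receives Request R2.

Optimal: Car 70→Request R2 ($49), Car 44→Request R1 ($64), Car 63→Request R4 ($57), Car 31→Request R5 ($59), Car 91→Request R6 ($46), Car 106→Request R7 ($52) — total 49+64+57+59+46+52 = $327.
Max-entry greedy (repeatedly take the single best remaining cell) gives $286, worse by 41.
Swapping Car 106↔Car 31 (Car 106→Request R5 $15, Car 31→Request R7 $40) loses 56.
Checked against all permutations: $327 is optimal.
Car 70's own top request is Request R6 ($53), but forcing Car 70→Request R6 and reassigning the rest optimally gives only $318 — worse by 9.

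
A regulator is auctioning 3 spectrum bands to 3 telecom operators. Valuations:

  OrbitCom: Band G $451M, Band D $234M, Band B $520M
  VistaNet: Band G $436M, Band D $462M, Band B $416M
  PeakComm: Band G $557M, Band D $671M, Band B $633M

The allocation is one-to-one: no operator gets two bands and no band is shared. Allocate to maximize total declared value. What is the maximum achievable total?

Maximum total: $1627M

This is the linear assignment problem.
Optimal: OrbitCom→Band B ($520M), VistaNet→Band G ($436M), PeakComm→Band D ($671M) — total 520+436+671 = $1627M.
Row-greedy (each operator in turn takes its best remaining band) gives $1539M, worse by 88.
Swapping VistaNet↔PeakComm (VistaNet→Band D $462M, PeakComm→Band G $557M) loses 88.
Checked against all permutations: $1627M is optimal.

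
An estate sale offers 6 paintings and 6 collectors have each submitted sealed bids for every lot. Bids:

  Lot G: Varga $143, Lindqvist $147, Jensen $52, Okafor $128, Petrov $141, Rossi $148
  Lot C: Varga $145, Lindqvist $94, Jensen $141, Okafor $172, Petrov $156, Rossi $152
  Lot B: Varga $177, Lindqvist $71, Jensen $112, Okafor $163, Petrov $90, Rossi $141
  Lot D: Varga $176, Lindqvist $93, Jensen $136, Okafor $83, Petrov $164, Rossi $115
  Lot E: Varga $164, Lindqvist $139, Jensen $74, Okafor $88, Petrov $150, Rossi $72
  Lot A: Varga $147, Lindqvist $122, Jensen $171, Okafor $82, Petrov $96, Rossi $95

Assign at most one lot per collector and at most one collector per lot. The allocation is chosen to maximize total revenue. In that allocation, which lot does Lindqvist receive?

Lindqvist receives Lot E.

Optimal: Varga→Lot B ($177), Lindqvist→Lot E ($139), Jensen→Lot A ($171), Okafor→Lot C ($172), Petrov→Lot D ($164), Rossi→Lot G ($148) — total 177+139+171+172+164+148 = $971.
Row-greedy (each collector in turn takes its best remaining lot) gives $903, worse by 68.
Next-best assignment: Varga→Lot E, Lindqvist→Lot G, Jensen→Lot A, Okafor→Lot B, Petrov→Lot D, Rossi→Lot C = $961.
Lindqvist's own top lot is Lot G ($147), but forcing Lindqvist→Lot G and reassigning the rest optimally gives only $961 — worse by 10.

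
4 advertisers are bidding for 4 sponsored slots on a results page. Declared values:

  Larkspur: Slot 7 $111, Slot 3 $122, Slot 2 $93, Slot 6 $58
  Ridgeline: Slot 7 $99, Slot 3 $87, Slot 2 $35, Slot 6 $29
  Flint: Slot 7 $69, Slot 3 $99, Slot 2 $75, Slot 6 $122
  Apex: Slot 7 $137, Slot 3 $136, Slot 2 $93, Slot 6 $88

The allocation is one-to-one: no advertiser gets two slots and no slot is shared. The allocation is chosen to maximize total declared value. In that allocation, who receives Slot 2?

Larkspur receives Slot 2.

This is the linear assignment problem.
Optimal: Larkspur→Slot 2 ($93), Ridgeline→Slot 7 ($99), Flint→Slot 6 ($122), Apex→Slot 3 ($136) — total 93+99+122+136 = $450.
Column-greedy (each slot in turn goes to its best remaining advertiser) gives $363, worse by 87.
No other one-to-one assignment exceeds $450.
Larkspur's own top slot is Slot 3 ($122), but forcing Larkspur→Slot 3 and reassigning the rest optimally gives only $436 — worse by 14.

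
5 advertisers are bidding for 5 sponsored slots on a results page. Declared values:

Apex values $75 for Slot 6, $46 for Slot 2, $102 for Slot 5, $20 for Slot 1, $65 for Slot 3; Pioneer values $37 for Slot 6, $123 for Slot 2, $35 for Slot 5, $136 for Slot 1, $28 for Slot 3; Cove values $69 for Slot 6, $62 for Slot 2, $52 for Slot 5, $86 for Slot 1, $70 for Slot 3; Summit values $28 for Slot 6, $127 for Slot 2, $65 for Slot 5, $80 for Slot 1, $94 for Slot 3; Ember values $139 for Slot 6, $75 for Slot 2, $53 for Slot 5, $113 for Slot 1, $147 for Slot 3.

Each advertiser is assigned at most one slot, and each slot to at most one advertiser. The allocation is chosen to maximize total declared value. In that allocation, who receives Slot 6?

Cove receives Slot 6.

Optimal: Apex→Slot 5 ($102), Pioneer→Slot 1 ($136), Cove→Slot 6 ($69), Summit→Slot 2 ($127), Ember→Slot 3 ($147) — total 102+136+69+127+147 = $581.
Next-best assignment: Apex→Slot 5, Pioneer→Slot 1, Cove→Slot 3, Summit→Slot 2, Ember→Slot 6 = $574.
Cove's own top slot is Slot 1 ($86), but forcing Cove→Slot 1 and reassigning the rest optimally gives only $544 — worse by 37.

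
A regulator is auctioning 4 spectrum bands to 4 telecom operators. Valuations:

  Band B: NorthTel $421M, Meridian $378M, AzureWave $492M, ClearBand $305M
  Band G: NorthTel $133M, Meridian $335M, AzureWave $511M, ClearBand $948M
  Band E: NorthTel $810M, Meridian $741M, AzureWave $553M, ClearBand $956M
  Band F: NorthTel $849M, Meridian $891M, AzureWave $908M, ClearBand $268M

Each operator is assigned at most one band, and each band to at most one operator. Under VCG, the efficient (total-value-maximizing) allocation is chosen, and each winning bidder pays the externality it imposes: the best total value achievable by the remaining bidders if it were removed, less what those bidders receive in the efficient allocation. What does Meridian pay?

Meridian pays $416M.

Efficient allocation: NorthTel→Band E ($810M), Meridian→Band F ($891M), AzureWave→Band B ($492M), ClearBand→Band G ($948M); total welfare W = $3141M.
Meridian receives Band F at value $891M, so the others get W − 891 = $2250M.
Without Meridian: best allocation of the remaining 3 bidders over all 4 bands is NorthTel→Band E ($810M), AzureWave→Band F ($908M), ClearBand→Band G ($948M), total $2666M.
VCG payment = (others' best without Meridian) − (others' welfare with Meridian) = 2666 − 2250 = $416M.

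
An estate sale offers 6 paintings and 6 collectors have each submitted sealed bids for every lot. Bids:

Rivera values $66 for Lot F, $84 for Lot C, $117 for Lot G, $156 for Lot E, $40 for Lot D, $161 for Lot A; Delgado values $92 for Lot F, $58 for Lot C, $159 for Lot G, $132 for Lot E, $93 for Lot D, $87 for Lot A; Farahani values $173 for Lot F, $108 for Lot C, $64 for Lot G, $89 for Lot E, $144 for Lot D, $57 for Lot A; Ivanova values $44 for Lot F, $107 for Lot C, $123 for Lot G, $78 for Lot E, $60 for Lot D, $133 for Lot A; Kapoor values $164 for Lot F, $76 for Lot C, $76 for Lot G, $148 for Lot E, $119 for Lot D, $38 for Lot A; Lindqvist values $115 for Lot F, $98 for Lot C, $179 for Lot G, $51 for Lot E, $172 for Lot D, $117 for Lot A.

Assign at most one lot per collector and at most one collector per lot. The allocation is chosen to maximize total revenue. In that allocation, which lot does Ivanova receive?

Ivanova receives Lot C.

Optimal: Rivera→Lot A ($161), Delgado→Lot G ($159), Farahani→Lot F ($173), Ivanova→Lot C ($107), Kapoor→Lot E ($148), Lindqvist→Lot D ($172) — total 161+159+173+107+148+172 = $920.
Checked against all permutations: $920 is optimal.
Ivanova's own top lot is Lot A ($133), but forcing Ivanova→Lot A and reassigning the rest optimally gives only $892 — worse by 28.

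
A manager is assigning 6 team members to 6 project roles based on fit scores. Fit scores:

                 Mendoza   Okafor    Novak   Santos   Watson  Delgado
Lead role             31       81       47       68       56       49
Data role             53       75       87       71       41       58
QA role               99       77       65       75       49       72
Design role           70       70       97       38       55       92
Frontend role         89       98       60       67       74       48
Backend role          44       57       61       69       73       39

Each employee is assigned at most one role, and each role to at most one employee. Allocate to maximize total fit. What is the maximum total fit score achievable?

This is a one-to-one assignment (maximum-weight bipartite matching).
Optimal: Mendoza→QA role (99 pts), Okafor→Frontend role (98 pts), Novak→Data role (87 pts), Santos→Lead role (68 pts), Watson→Backend role (73 pts), Delgado→Design role (92 pts) — total 99+98+87+68+73+92 = 517 pts.
Max-entry greedy (repeatedly take the single best remaining cell) gives 487 pts, worse by 30.
Next-best assignment: Mendoza→QA role, Okafor→Lead role, Novak→Data role, Santos→Backend role, Watson→Frontend role, Delgado→Design role = 502 pts.
Checked against all permutations: 517 pts is optimal.

Maximum total: 517 pts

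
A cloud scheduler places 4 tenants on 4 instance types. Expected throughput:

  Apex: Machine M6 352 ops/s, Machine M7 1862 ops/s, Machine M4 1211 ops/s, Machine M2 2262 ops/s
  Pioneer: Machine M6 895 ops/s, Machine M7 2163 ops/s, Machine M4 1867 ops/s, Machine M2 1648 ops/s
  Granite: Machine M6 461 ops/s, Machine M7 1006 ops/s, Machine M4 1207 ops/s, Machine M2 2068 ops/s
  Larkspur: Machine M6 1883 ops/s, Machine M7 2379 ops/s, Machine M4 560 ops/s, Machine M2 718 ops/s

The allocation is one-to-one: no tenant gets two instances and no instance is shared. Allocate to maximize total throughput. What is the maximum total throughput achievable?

This is the linear assignment problem.
Optimal: Apex→Machine M7 (1862 ops/s), Pioneer→Machine M4 (1867 ops/s), Granite→Machine M2 (2068 ops/s), Larkspur→Machine M6 (1883 ops/s) — total 1862+1867+2068+1883 = 7680 ops/s.
Row-greedy (each tenant in turn takes its best remaining instance) gives 7515 ops/s, worse by 165.
Next-best assignment: Apex→Machine M2, Pioneer→Machine M7, Granite→Machine M4, Larkspur→Machine M6 = 7515 ops/s.

Maximum total: 7680 ops/s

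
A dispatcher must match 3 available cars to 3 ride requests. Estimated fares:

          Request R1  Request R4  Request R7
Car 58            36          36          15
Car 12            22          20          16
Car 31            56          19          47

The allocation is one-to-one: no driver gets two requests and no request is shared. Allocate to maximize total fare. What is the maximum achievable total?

Optimal: Car 58→Request R4 ($36), Car 12→Request R7 ($16), Car 31→Request R1 ($56) — total 36+16+56 = $108.
Row-greedy (each driver in turn takes its best remaining request) gives $103, worse by 5.
Swapping Car 58↔Car 31 (Car 58→Request R1 $36, Car 31→Request R4 $19) loses 37.

Maximum total: $108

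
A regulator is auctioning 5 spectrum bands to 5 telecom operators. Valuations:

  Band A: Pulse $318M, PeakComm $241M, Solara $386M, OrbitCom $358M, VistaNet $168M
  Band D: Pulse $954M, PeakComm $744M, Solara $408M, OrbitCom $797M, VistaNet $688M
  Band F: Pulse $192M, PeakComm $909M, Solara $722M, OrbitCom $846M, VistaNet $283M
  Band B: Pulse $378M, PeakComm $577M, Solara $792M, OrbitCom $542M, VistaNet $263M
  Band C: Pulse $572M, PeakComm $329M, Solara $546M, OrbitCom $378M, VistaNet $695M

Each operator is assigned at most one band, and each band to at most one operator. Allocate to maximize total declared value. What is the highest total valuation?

Max total: $3708M

This is the linear assignment problem.
Optimal: Pulse→Band D ($954M), PeakComm→Band F ($909M), Solara→Band B ($792M), OrbitCom→Band A ($358M), VistaNet→Band C ($695M) — total 954+909+792+358+695 = $3708M.
Column-greedy (each band in turn goes to its best remaining operator) gives $3486M, worse by 222.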